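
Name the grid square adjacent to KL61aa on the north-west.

KL51xb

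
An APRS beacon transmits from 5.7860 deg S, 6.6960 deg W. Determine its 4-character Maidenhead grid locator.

II64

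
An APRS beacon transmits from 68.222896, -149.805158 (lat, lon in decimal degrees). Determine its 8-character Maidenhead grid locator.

BP58cf33

Shift to the Maidenhead origin (180°W, 90°S): lon 30.19484, lat 158.22290.
Field: lon ⌊30.19484/20⌋ = 1 → B; lat ⌊158.22290/10⌋ = 15 → P.
Square: lon ⌊10.19484/2⌋ = 5; lat ⌊8.22290/1⌋ = 8.
Subsquare: lon ⌊0.19484/0.0833333⌋ = 2 → c; lat ⌊0.22290/0.0416667⌋ = 5 → f.
Extended square: lon ⌊0.02818/0.00833333⌋ = 3; lat ⌊0.01456/0.00416667⌋ = 3.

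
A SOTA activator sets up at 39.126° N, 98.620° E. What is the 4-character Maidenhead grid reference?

NM99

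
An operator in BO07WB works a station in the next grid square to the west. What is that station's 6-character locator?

BO07vb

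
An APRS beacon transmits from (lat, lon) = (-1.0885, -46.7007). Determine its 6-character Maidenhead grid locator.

GI68pv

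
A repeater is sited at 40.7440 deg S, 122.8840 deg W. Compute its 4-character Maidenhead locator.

CE89

Add 180° to longitude and 90° to latitude: 57.12, 49.26.
Field: lon ⌊57.12/20⌋ = 2 → C; lat ⌊49.26/10⌋ = 4 → E.
Square: lon ⌊17.12/2⌋ = 8; lat ⌊9.26/1⌋ = 9.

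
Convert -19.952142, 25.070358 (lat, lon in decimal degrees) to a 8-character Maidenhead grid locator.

KH20mb81

Add 180° to longitude and 90° to latitude: 205.07036, 70.04786.
Field: lon ⌊205.07036/20⌋ = 10 → K; lat ⌊70.04786/10⌋ = 7 → H.
Square: lon ⌊5.07036/2⌋ = 2; lat ⌊0.04786/1⌋ = 0.
Subsquare: lon ⌊1.07036/0.0833333⌋ = 12 → m; lat ⌊0.04786/0.0416667⌋ = 1 → b.
Extended square: lon ⌊0.07036/0.00833333⌋ = 8; lat ⌊0.00619/0.00416667⌋ = 1.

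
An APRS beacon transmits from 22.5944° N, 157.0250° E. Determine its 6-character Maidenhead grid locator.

QL82mo

Add 180° to longitude and 90° to latitude: 337.0250, 112.5944.
Field: lon ⌊337.0250/20⌋ = 16 → Q; lat ⌊112.5944/10⌋ = 11 → L.
Square: lon ⌊17.0250/2⌋ = 8; lat ⌊2.5944/1⌋ = 2.
Subsquare: lon ⌊1.0250/0.0833333⌋ = 12 → m; lat ⌊0.5944/0.0416667⌋ = 14 → o.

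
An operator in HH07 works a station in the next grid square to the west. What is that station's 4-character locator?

GH97

Longitude square 0; −1 → -1, wraps to 9, carry into field.
Longitude field H = 7; −1 → 6 = G.
The latitude characters are unchanged.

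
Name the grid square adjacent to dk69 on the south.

DK68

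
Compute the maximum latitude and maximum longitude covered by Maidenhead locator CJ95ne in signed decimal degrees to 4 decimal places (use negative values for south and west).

Field C=2, J=9: +2·20° lon, +9·10° lat → SW at lon -140°, lat 0°.
Square 9, 5: +9·2° lon, +5·1° lat → SW at lon -122°, lat 5°.
Subsquare n=13, e=4: +13·0.0833333° lon, +4·0.0416667° lat → SW at lon -120.917°, lat 5.16667°.
Cell spans 0.0833333° lon × 0.0416667° lat. NE corner is SW corner plus one full cell.
latitude 5.2083, longitude -120.8333.

5.2083, -120.8333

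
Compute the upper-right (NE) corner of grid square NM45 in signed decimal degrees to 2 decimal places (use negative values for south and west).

Field N=13, M=12: +13·20° lon, +12·10° lat → SW at lon 80°, lat 30°.
Square 4, 5: +4·2° lon, +5·1° lat → SW at lon 88°, lat 35°.
Cell spans 2° lon × 1° lat. NE corner is SW corner plus one full cell.
latitude 36.00, longitude 90.00.

36.00, 90.00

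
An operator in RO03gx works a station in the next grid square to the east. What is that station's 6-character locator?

RO03hx

Longitude subsquare g = 6; +1 → 7 = h.
The latitude characters are unchanged.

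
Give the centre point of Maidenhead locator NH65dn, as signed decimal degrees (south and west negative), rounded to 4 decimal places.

-14.4375, 92.2917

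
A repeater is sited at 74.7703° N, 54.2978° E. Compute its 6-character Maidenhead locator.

LQ74ds

Offset from 180°W / 90°S: lon 234.2978°, lat 164.7703°.
Field: 234.2978/20 → 11 → L, 164.7703/10 → 16 → Q; chars LQ.
Square: 14.2978/2 → 7, 4.7703/1 → 4; chars 74.
Subsquare: 0.2978/0.0833333 → 3 → d, 0.7703/0.0416667 → 18 → s; chars ds.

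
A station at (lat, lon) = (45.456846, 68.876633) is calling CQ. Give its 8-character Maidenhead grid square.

Add 180° to longitude and 90° to latitude: 248.87663, 135.45685.
Field: lon ⌊248.87663/20⌋ = 12 → M; lat ⌊135.45685/10⌋ = 13 → N.
Square: lon ⌊8.87663/2⌋ = 4; lat ⌊5.45685/1⌋ = 5.
Subsquare: lon ⌊0.87663/0.0833333⌋ = 10 → k; lat ⌊0.45685/0.0416667⌋ = 10 → k.
Extended square: lon ⌊0.04330/0.00833333⌋ = 5; lat ⌊0.04018/0.00416667⌋ = 9.

MN45kk59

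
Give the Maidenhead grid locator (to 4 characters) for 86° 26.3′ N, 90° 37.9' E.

NR56

Offset from 180°W / 90°S: lon 270.63°, lat 176.44°.
Field: lon ⌊270.63/20⌋ = 13 → N; lat ⌊176.44/10⌋ = 17 → R.
Square: lon ⌊10.63/2⌋ = 5; lat ⌊6.44/1⌋ = 6.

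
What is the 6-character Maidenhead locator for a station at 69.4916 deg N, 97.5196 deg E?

NP89sl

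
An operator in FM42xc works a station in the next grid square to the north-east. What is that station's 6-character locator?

Longitude subsquare x = 23; +1 → 24, wraps to 0 = a, carry into square.
Longitude square 4; +1 → 5.
Latitude subsquare c = 2; +1 → 3 = d.

FM52ad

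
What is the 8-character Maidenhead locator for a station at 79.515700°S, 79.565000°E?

MB90sl76

Offset from 180°W / 90°S: lon 259.56500°, lat 10.48430°.
Field: lon ⌊259.56500/20⌋ = 12 → M; lat ⌊10.48430/10⌋ = 1 → B.
Square: lon ⌊19.56500/2⌋ = 9; lat ⌊0.48430/1⌋ = 0.
Subsquare: lon ⌊1.56500/0.0833333⌋ = 18 → s; lat ⌊0.48430/0.0416667⌋ = 11 → l.
Extended square: lon ⌊0.06500/0.00833333⌋ = 7; lat ⌊0.02597/0.00416667⌋ = 6.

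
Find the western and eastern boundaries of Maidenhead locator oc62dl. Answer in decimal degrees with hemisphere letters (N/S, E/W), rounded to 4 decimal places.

Field O=14, C=2: +14·20° lon, +2·10° lat → SW at lon 100°, lat -70°.
Square 6, 2: +6·2° lon, +2·1° lat → SW at lon 112°, lat -68°.
Subsquare d=3, l=11: +3·0.0833333° lon, +11·0.0416667° lat → SW at lon 112.25°, lat -67.5417°.
Cell spans 0.0833333° lon × 0.0416667° lat.
west 112.2500° E, east 112.3333° E.

112.2500° E, 112.3333° E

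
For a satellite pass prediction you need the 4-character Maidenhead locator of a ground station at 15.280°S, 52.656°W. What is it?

GH34

Add 180° to longitude and 90° to latitude: 127.34, 74.72.
Field: lon ⌊127.34/20⌋ = 6 → G; lat ⌊74.72/10⌋ = 7 → H.
Square: lon ⌊7.34/2⌋ = 3; lat ⌊4.72/1⌋ = 4.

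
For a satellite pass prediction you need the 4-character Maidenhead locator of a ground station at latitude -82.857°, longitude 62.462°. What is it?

MA17

Add 180° to longitude and 90° to latitude: 242.46, 7.14.
Field: 242.46/20 → 12 → M, 7.14/10 → 0 → A; chars MA.
Square: 2.46/2 → 1, 7.14/1 → 7; chars 17.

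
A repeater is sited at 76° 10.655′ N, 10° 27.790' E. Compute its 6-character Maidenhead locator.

JQ56fe

Offset from 180°W / 90°S: lon 190.4632°, lat 166.1776°.
Field: 190.4632/20 → 9 → J, 166.1776/10 → 16 → Q; chars JQ.
Square: 10.4632/2 → 5, 6.1776/1 → 6; chars 56.
Subsquare: 0.4632/0.0833333 → 5 → f, 0.1776/0.0416667 → 4 → e; chars fe.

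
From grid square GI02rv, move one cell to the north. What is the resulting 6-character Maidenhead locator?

Latitude subsquare v = 21; +1 → 22 = w.
The longitude characters are unchanged.

GI02rw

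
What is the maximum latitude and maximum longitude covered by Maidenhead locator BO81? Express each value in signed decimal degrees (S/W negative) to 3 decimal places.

Field B=1, O=14: +1·20° lon, +14·10° lat → SW at lon -160°, lat 50°.
Square 8, 1: +8·2° lon, +1·1° lat → SW at lon -144°, lat 51°.
Cell spans 2° lon × 1° lat. NE corner is SW corner plus one full cell.
latitude 52.000, longitude -142.000.

52.000, -142.000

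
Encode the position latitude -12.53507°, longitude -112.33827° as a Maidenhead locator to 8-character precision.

DH37tl91

Offset from 180°W / 90°S: lon 67.66173°, lat 77.46493°.
Field: 67.66173/20 → 3 → D, 77.46493/10 → 7 → H; chars DH.
Square: 7.66173/2 → 3, 7.46493/1 → 7; chars 37.
Subsquare: 1.66173/0.0833333 → 19 → t, 0.46493/0.0416667 → 11 → l; chars tl.
Extended square: 0.07840/0.00833333 → 9, 0.00660/0.00416667 → 1; chars 91.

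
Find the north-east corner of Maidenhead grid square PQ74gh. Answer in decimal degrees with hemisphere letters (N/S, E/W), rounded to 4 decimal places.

74.3333° N, 134.5833° E

Field P=15, Q=16: +15·20° lon, +16·10° lat → SW at lon 120°, lat 70°.
Square 7, 4: +7·2° lon, +4·1° lat → SW at lon 134°, lat 74°.
Subsquare g=6, h=7: +6·0.0833333° lon, +7·0.0416667° lat → SW at lon 134.5°, lat 74.2917°.
Cell spans 0.0833333° lon × 0.0416667° lat. NE corner is SW corner plus one full cell.
latitude 74.3333° N, longitude 134.5833° E.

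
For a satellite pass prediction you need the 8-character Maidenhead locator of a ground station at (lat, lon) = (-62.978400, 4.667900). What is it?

Offset from 180°W / 90°S: lon 184.66790°, lat 27.02160°.
Field: 184.66790/20 → 9 → J, 27.02160/10 → 2 → C; chars JC.
Square: 4.66790/2 → 2, 7.02160/1 → 7; chars 27.
Subsquare: 0.66790/0.0833333 → 8 → i, 0.02160/0.0416667 → 0 → a; chars ia.
Extended square: 0.00123/0.00833333 → 0, 0.02160/0.00416667 → 5; chars 05.

JC27ia05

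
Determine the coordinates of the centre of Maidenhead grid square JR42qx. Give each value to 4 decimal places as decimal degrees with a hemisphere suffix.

Field J=9, R=17: +9·20° lon, +17·10° lat → SW at lon 0°, lat 80°.
Square 4, 2: +4·2° lon, +2·1° lat → SW at lon 8°, lat 82°.
Subsquare q=16, x=23: +16·0.0833333° lon, +23·0.0416667° lat → SW at lon 9.33333°, lat 82.9583°.
Cell spans 0.0833333° lon × 0.0416667° lat. Centre is SW corner plus half of each.
latitude 82.9792° N, longitude 9.3750° E.

82.9792° N, 9.3750° E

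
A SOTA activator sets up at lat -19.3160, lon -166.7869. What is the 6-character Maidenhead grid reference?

AH60oq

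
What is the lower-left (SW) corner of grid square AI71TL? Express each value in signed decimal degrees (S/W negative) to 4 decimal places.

Field A=0, I=8: +0·20° lon, +8·10° lat → SW at lon -180°, lat -10°.
Square 7, 1: +7·2° lon, +1·1° lat → SW at lon -166°, lat -9°.
Subsquare t=19, l=11: +19·0.0833333° lon, +11·0.0416667° lat → SW at lon -164.417°, lat -8.54167°.
latitude -8.5417, longitude -164.4167.

-8.5417, -164.4167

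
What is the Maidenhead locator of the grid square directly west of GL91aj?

GL81xj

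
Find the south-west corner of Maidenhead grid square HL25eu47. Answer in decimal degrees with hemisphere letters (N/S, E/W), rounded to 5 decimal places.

25.86250° N, 35.63333° W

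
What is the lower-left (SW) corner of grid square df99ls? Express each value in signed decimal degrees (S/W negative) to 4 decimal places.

-30.2500, -101.0833

Field D=3, F=5: +3·20° lon, +5·10° lat → SW at lon -120°, lat -40°.
Square 9, 9: +9·2° lon, +9·1° lat → SW at lon -102°, lat -31°.
Subsquare l=11, s=18: +11·0.0833333° lon, +18·0.0416667° lat → SW at lon -101.083°, lat -30.25°.
latitude -30.2500, longitude -101.0833.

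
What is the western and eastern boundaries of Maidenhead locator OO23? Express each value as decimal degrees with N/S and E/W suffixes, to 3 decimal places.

104.000° E, 106.000° E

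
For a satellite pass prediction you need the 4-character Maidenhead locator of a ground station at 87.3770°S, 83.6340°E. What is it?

Add 180° to longitude and 90° to latitude: 263.63, 2.62.
Field: 263.63/20 → 13 → N, 2.62/10 → 0 → A; chars NA.
Square: 3.63/2 → 1, 2.62/1 → 2; chars 12.

NA12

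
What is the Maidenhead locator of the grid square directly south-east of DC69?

Longitude square 6; +1 → 7.
Latitude square 9; −1 → 8.

DC78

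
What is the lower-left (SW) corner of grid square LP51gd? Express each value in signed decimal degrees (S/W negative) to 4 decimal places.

61.1250, 50.5000

Field L=11, P=15: +11·20° lon, +15·10° lat → SW at lon 40°, lat 60°.
Square 5, 1: +5·2° lon, +1·1° lat → SW at lon 50°, lat 61°.
Subsquare g=6, d=3: +6·0.0833333° lon, +3·0.0416667° lat → SW at lon 50.5°, lat 61.125°.
latitude 61.1250, longitude 50.5000.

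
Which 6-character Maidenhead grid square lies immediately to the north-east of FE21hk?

Longitude subsquare h = 7; +1 → 8 = i.
Latitude subsquare k = 10; +1 → 11 = l.

FE21il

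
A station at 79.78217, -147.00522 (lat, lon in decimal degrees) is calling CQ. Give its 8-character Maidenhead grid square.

BQ69ls97

Offset from 180°W / 90°S: lon 32.99478°, lat 169.78217°.
Field: 32.99478/20 → 1 → B, 169.78217/10 → 16 → Q; chars BQ.
Square: 12.99478/2 → 6, 9.78217/1 → 9; chars 69.
Subsquare: 0.99478/0.0833333 → 11 → l, 0.78217/0.0416667 → 18 → s; chars ls.
Extended square: 0.07811/0.00833333 → 9, 0.03217/0.00416667 → 7; chars 97.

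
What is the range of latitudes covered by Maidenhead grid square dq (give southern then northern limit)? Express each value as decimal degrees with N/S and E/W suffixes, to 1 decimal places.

70.0° N, 80.0° N

Field D=3, Q=16: +3·20° lon, +16·10° lat → SW at lon -120°, lat 70°.
Cell spans 20° lon × 10° lat.
south 70.0° N, north 80.0° N.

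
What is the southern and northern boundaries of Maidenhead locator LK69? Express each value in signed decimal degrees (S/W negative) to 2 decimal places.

19.00, 20.00

Field L=11, K=10: +11·20° lon, +10·10° lat → SW at lon 40°, lat 10°.
Square 6, 9: +6·2° lon, +9·1° lat → SW at lon 52°, lat 19°.
Cell spans 2° lon × 1° lat.
south 19.00, north 20.00.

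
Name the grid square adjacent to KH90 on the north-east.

LH01

Longitude square 9; +1 → 10, wraps to 0, carry into field.
Longitude field K = 10; +1 → 11 = L.
Latitude square 0; +1 → 1.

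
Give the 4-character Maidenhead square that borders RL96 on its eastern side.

AL06

Longitude square 9; +1 → 10, wraps to 0, carry into field.
Longitude field R = 17; +1 → 18, wraps to 0 = A, wrapping around the antimeridian.
The latitude characters are unchanged.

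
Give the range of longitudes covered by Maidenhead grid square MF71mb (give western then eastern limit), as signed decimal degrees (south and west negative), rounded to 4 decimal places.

Field M=12, F=5: +12·20° lon, +5·10° lat → SW at lon 60°, lat -40°.
Square 7, 1: +7·2° lon, +1·1° lat → SW at lon 74°, lat -39°.
Subsquare m=12, b=1: +12·0.0833333° lon, +1·0.0416667° lat → SW at lon 75°, lat -38.9583°.
Cell spans 0.0833333° lon × 0.0416667° lat.
west 75.0000, east 75.0833.

75.0000, 75.0833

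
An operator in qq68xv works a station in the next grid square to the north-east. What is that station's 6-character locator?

QQ78aw

Longitude subsquare x = 23; +1 → 24, wraps to 0 = a, carry into square.
Longitude square 6; +1 → 7.
Latitude subsquare v = 21; +1 → 22 = w.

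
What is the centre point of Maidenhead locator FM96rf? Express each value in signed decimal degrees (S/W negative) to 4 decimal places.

36.2292, -60.5417

Field F=5, M=12: +5·20° lon, +12·10° lat → SW at lon -80°, lat 30°.
Square 9, 6: +9·2° lon, +6·1° lat → SW at lon -62°, lat 36°.
Subsquare r=17, f=5: +17·0.0833333° lon, +5·0.0416667° lat → SW at lon -60.5833°, lat 36.2083°.
Cell spans 0.0833333° lon × 0.0416667° lat. Centre is SW corner plus half of each.
latitude 36.2292, longitude -60.5417.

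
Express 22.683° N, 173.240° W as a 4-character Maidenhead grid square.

AL32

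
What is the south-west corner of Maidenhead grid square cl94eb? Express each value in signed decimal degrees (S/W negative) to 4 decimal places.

Field C=2, L=11: +2·20° lon, +11·10° lat → SW at lon -140°, lat 20°.
Square 9, 4: +9·2° lon, +4·1° lat → SW at lon -122°, lat 24°.
Subsquare e=4, b=1: +4·0.0833333° lon, +1·0.0416667° lat → SW at lon -121.667°, lat 24.0417°.
latitude 24.0417, longitude -121.6667.

24.0417, -121.6667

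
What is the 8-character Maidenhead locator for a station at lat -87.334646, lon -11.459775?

Add 180° to longitude and 90° to latitude: 168.54022, 2.66535.
Field (20°×10°, letters A–R): lon ⌊168.54022/20⌋ = 8 → I; lat ⌊2.66535/10⌋ = 0 → A.
Square (2°×1°, digits 0–9): lon ⌊8.54022/2⌋ = 4; lat ⌊2.66535/1⌋ = 2.
Subsquare (5′×2.5′, letters a–x): lon ⌊0.54022/0.0833333⌋ = 6 → g; lat ⌊0.66535/0.0416667⌋ = 15 → p.
Extended square (30″×15″, digits 0–9): lon ⌊0.04022/0.00833333⌋ = 4; lat ⌊0.04035/0.00416667⌋ = 9.

IA42gp49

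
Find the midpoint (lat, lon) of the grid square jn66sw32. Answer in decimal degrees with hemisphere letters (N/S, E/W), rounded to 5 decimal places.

46.92708° N, 13.52917° E

Field J=9, N=13: +9·20° lon, +13·10° lat → SW at lon 0°, lat 40°.
Square 6, 6: +6·2° lon, +6·1° lat → SW at lon 12°, lat 46°.
Subsquare s=18, w=22: +18·0.0833333° lon, +22·0.0416667° lat → SW at lon 13.5°, lat 46.9167°.
Extended square 3, 2: +3·0.00833333° lon, +2·0.00416667° lat → SW at lon 13.525°, lat 46.925°.
Cell spans 0.00833333° lon × 0.00416667° lat. Centre is SW corner plus half of each.
latitude 46.92708° N, longitude 13.52917° E.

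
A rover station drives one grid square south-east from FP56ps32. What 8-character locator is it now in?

FP56ps41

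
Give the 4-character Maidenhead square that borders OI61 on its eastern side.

OI71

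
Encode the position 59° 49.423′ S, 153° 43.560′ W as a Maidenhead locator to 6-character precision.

BD30de

Offset from 180°W / 90°S: lon 26.2740°, lat 30.1763°.
Field: lon ⌊26.2740/20⌋ = 1 → B; lat ⌊30.1763/10⌋ = 3 → D.
Square: lon ⌊6.2740/2⌋ = 3; lat ⌊0.1763/1⌋ = 0.
Subsquare: lon ⌊0.2740/0.0833333⌋ = 3 → d; lat ⌊0.1763/0.0416667⌋ = 4 → e.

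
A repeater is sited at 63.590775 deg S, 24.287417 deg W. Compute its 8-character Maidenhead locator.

Add 180° to longitude and 90° to latitude: 155.71258, 26.40922.
Field: lon ⌊155.71258/20⌋ = 7 → H; lat ⌊26.40922/10⌋ = 2 → C.
Square: lon ⌊15.71258/2⌋ = 7; lat ⌊6.40922/1⌋ = 6.
Subsquare: lon ⌊1.71258/0.0833333⌋ = 20 → u; lat ⌊0.40922/0.0416667⌋ = 9 → j.
Extended square: lon ⌊0.04592/0.00833333⌋ = 5; lat ⌊0.03422/0.00416667⌋ = 8.

HC76uj58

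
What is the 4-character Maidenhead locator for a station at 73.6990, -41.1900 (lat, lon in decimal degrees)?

GQ93

Offset from 180°W / 90°S: lon 138.81°, lat 163.70°.
Field (20°×10°, letters A–R): 138.81/20 → 6 → G, 163.70/10 → 16 → Q; chars GQ.
Square (2°×1°, digits 0–9): 18.81/2 → 9, 3.70/1 → 3; chars 93.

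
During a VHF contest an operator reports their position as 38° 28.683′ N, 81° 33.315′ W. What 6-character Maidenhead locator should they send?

EM98fl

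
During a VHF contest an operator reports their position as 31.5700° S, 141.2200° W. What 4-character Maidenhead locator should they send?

BF98

Offset from 180°W / 90°S: lon 38.78°, lat 58.43°.
Field (20°×10°, letters A–R): lon ⌊38.78/20⌋ = 1 → B; lat ⌊58.43/10⌋ = 5 → F.
Square (2°×1°, digits 0–9): lon ⌊18.78/2⌋ = 9; lat ⌊8.43/1⌋ = 8.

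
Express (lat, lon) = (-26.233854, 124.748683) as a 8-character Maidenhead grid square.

Offset from 180°W / 90°S: lon 304.74868°, lat 63.76615°.
Field: lon ⌊304.74868/20⌋ = 15 → P; lat ⌊63.76615/10⌋ = 6 → G.
Square: lon ⌊4.74868/2⌋ = 2; lat ⌊3.76615/1⌋ = 3.
Subsquare: lon ⌊0.74868/0.0833333⌋ = 8 → i; lat ⌊0.76615/0.0416667⌋ = 18 → s.
Extended square: lon ⌊0.08202/0.00833333⌋ = 9; lat ⌊0.01615/0.00416667⌋ = 3.

PG23is93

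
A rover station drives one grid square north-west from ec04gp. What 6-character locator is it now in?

EC04fq

Longitude subsquare g = 6; −1 → 5 = f.
Latitude subsquare p = 15; +1 → 16 = q.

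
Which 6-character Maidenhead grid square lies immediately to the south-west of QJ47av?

QJ37xu

Longitude subsquare a = 0; −1 → -1, wraps to 23 = x, carry into square.
Longitude square 4; −1 → 3.
Latitude subsquare v = 21; −1 → 20 = u.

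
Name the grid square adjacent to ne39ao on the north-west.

NE29xp

Longitude subsquare a = 0; −1 → -1, wraps to 23 = x, carry into square.
Longitude square 3; −1 → 2.
Latitude subsquare o = 14; +1 → 15 = p.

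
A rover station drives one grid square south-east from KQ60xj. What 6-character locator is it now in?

KQ70ai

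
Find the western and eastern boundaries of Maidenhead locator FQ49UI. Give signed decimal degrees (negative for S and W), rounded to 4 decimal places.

-70.3333, -70.2500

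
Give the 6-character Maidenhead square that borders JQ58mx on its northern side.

JQ59ma

Latitude subsquare x = 23; +1 → 24, wraps to 0 = a, carry into square.
Latitude square 8; +1 → 9.
The longitude characters are unchanged.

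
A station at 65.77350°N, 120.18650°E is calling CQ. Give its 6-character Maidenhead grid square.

Shift to the Maidenhead origin (180°W, 90°S): lon 300.1865, lat 155.7735.
Field: 300.1865/20 → 15 → P, 155.7735/10 → 15 → P; chars PP.
Square: 0.1865/2 → 0, 5.7735/1 → 5; chars 05.
Subsquare: 0.1865/0.0833333 → 2 → c, 0.7735/0.0416667 → 18 → s; chars cs.

PP05cs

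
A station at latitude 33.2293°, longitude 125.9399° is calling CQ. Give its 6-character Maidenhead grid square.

PM23xf

Shift to the Maidenhead origin (180°W, 90°S): lon 305.9399, lat 123.2293.
Field (20°×10°, letters A–R): 305.9399/20 → 15 → P, 123.2293/10 → 12 → M; chars PM.
Square (2°×1°, digits 0–9): 5.9399/2 → 2, 3.2293/1 → 3; chars 23.
Subsquare (5′×2.5′, letters a–x): 1.9399/0.0833333 → 23 → x, 0.2293/0.0416667 → 5 → f; chars xf.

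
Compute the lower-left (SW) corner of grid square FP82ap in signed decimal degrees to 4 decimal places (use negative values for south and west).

62.6250, -64.0000

Field F=5, P=15: +5·20° lon, +15·10° lat → SW at lon -80°, lat 60°.
Square 8, 2: +8·2° lon, +2·1° lat → SW at lon -64°, lat 62°.
Subsquare a=0, p=15: +0·0.0833333° lon, +15·0.0416667° lat → SW at lon -64°, lat 62.625°.
latitude 62.6250, longitude -64.0000.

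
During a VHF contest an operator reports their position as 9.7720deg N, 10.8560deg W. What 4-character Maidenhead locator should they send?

Add 180° to longitude and 90° to latitude: 169.14, 99.77.
Field: lon ⌊169.14/20⌋ = 8 → I; lat ⌊99.77/10⌋ = 9 → J.
Square: lon ⌊9.14/2⌋ = 4; lat ⌊9.77/1⌋ = 9.

IJ49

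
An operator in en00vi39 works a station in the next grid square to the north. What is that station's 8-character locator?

Latitude extended square 9; +1 → 10, wraps to 0, carry into subsquare.
Latitude subsquare i = 8; +1 → 9 = j.
The longitude characters are unchanged.

EN00vj30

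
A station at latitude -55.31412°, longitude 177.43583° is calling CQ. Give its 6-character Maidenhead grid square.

RD84rq

Shift to the Maidenhead origin (180°W, 90°S): lon 357.4358, lat 34.6859.
Field (20°×10°, letters A–R): 357.4358/20 → 17 → R, 34.6859/10 → 3 → D; chars RD.
Square (2°×1°, digits 0–9): 17.4358/2 → 8, 4.6859/1 → 4; chars 84.
Subsquare (5′×2.5′, letters a–x): 1.4358/0.0833333 → 17 → r, 0.6859/0.0416667 → 16 → q; chars rq.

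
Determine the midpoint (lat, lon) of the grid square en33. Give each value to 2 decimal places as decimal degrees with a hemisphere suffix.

Field E=4, N=13: +4·20° lon, +13·10° lat → SW at lon -100°, lat 40°.
Square 3, 3: +3·2° lon, +3·1° lat → SW at lon -94°, lat 43°.
Cell spans 2° lon × 1° lat. Centre is SW corner plus half of each.
latitude 43.50° N, longitude 93.00° W.

43.50° N, 93.00° W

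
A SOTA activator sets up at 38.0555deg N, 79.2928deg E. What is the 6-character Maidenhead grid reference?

Shift to the Maidenhead origin (180°W, 90°S): lon 259.2928, lat 128.0555.
Field: lon ⌊259.2928/20⌋ = 12 → M; lat ⌊128.0555/10⌋ = 12 → M.
Square: lon ⌊19.2928/2⌋ = 9; lat ⌊8.0555/1⌋ = 8.
Subsquare: lon ⌊1.2928/0.0833333⌋ = 15 → p; lat ⌊0.0555/0.0416667⌋ = 1 → b.

MM98pb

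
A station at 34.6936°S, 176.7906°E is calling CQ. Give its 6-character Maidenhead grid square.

Offset from 180°W / 90°S: lon 356.7906°, lat 55.3064°.
Field (20°×10°, letters A–R): lon ⌊356.7906/20⌋ = 17 → R; lat ⌊55.3064/10⌋ = 5 → F.
Square (2°×1°, digits 0–9): lon ⌊16.7906/2⌋ = 8; lat ⌊5.3064/1⌋ = 5.
Subsquare (5′×2.5′, letters a–x): lon ⌊0.7906/0.0833333⌋ = 9 → j; lat ⌊0.3064/0.0416667⌋ = 7 → h.

RF85jh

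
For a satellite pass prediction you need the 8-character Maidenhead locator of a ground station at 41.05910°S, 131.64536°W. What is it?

Add 180° to longitude and 90° to latitude: 48.35464, 48.94090.
Field: lon ⌊48.35464/20⌋ = 2 → C; lat ⌊48.94090/10⌋ = 4 → E.
Square: lon ⌊8.35464/2⌋ = 4; lat ⌊8.94090/1⌋ = 8.
Subsquare: lon ⌊0.35464/0.0833333⌋ = 4 → e; lat ⌊0.94090/0.0416667⌋ = 22 → w.
Extended square: lon ⌊0.02131/0.00833333⌋ = 2; lat ⌊0.02423/0.00416667⌋ = 5.

CE48ew25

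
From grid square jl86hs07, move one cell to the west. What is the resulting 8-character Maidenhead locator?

JL86gs97

Longitude extended square 0; −1 → -1, wraps to 9, carry into subsquare.
Longitude subsquare h = 7; −1 → 6 = g.
The latitude characters are unchanged.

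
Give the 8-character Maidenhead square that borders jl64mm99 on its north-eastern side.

Longitude extended square 9; +1 → 10, wraps to 0, carry into subsquare.
Longitude subsquare m = 12; +1 → 13 = n.
Latitude extended square 9; +1 → 10, wraps to 0, carry into subsquare.
Latitude subsquare m = 12; +1 → 13 = n.

JL64nn00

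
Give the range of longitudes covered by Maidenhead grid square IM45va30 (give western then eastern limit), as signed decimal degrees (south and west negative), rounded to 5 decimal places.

Field I=8, M=12: +8·20° lon, +12·10° lat → SW at lon -20°, lat 30°.
Square 4, 5: +4·2° lon, +5·1° lat → SW at lon -12°, lat 35°.
Subsquare v=21, a=0: +21·0.0833333° lon, +0·0.0416667° lat → SW at lon -10.25°, lat 35°.
Extended square 3, 0: +3·0.00833333° lon, +0·0.00416667° lat → SW at lon -10.225°, lat 35°.
Cell spans 0.00833333° lon × 0.00416667° lat.
west -10.22500, east -10.21667.

-10.22500, -10.21667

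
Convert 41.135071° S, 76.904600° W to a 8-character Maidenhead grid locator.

FE18nu17

Shift to the Maidenhead origin (180°W, 90°S): lon 103.09540, lat 48.86493.
Field: 103.09540/20 → 5 → F, 48.86493/10 → 4 → E; chars FE.
Square: 3.09540/2 → 1, 8.86493/1 → 8; chars 18.
Subsquare: 1.09540/0.0833333 → 13 → n, 0.86493/0.0416667 → 20 → u; chars nu.
Extended square: 0.01207/0.00833333 → 1, 0.03160/0.00416667 → 7; chars 17.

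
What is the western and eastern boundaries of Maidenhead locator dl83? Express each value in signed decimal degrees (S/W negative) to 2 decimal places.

-104.00, -102.00

Field D=3, L=11: +3·20° lon, +11·10° lat → SW at lon -120°, lat 20°.
Square 8, 3: +8·2° lon, +3·1° lat → SW at lon -104°, lat 23°.
Cell spans 2° lon × 1° lat.
west -104.00, east -102.00.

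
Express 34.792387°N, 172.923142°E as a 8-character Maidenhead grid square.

RM64lt00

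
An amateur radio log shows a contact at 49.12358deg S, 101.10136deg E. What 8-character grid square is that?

OE00nv20

Add 180° to longitude and 90° to latitude: 281.10136, 40.87642.
Field: 281.10136/20 → 14 → O, 40.87642/10 → 4 → E; chars OE.
Square: 1.10136/2 → 0, 0.87642/1 → 0; chars 00.
Subsquare: 1.10136/0.0833333 → 13 → n, 0.87642/0.0416667 → 21 → v; chars nv.
Extended square: 0.01803/0.00833333 → 2, 0.00142/0.00416667 → 0; chars 20.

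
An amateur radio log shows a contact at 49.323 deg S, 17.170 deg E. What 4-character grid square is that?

JE80

Add 180° to longitude and 90° to latitude: 197.17, 40.68.
Field: 197.17/20 → 9 → J, 40.68/10 → 4 → E; chars JE.
Square: 17.17/2 → 8, 0.68/1 → 0; chars 80.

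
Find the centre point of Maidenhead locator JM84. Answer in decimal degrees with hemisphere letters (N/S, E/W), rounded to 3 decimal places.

34.500° N, 17.000° E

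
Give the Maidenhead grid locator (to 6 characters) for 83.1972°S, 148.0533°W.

Add 180° to longitude and 90° to latitude: 31.9467, 6.8028.
Field: lon ⌊31.9467/20⌋ = 1 → B; lat ⌊6.8028/10⌋ = 0 → A.
Square: lon ⌊11.9467/2⌋ = 5; lat ⌊6.8028/1⌋ = 6.
Subsquare: lon ⌊1.9467/0.0833333⌋ = 23 → x; lat ⌊0.8028/0.0416667⌋ = 19 → t.

BA56xt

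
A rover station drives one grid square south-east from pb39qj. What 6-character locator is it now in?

PB39ri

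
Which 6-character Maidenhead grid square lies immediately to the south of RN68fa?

Latitude subsquare a = 0; −1 → -1, wraps to 23 = x, carry into square.
Latitude square 8; −1 → 7.
The longitude characters are unchanged.

RN67fx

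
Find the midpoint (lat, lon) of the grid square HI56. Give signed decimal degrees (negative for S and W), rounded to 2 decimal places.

Field H=7, I=8: +7·20° lon, +8·10° lat → SW at lon -40°, lat -10°.
Square 5, 6: +5·2° lon, +6·1° lat → SW at lon -30°, lat -4°.
Cell spans 2° lon × 1° lat. Centre is SW corner plus half of each.
latitude -3.50, longitude -29.00.

-3.50, -29.00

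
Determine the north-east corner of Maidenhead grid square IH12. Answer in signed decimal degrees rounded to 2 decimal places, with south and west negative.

Field I=8, H=7: +8·20° lon, +7·10° lat → SW at lon -20°, lat -20°.
Square 1, 2: +1·2° lon, +2·1° lat → SW at lon -18°, lat -18°.
Cell spans 2° lon × 1° lat. NE corner is SW corner plus one full cell.
latitude -17.00, longitude -16.00.

-17.00, -16.00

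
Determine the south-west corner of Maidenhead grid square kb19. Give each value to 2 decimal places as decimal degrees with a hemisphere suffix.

Field K=10, B=1: +10·20° lon, +1·10° lat → SW at lon 20°, lat -80°.
Square 1, 9: +1·2° lon, +9·1° lat → SW at lon 22°, lat -71°.
latitude 71.00° S, longitude 22.00° E.

71.00° S, 22.00° E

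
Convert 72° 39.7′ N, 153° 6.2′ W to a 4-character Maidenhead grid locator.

BQ32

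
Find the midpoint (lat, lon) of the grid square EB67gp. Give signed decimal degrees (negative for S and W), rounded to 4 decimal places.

Field E=4, B=1: +4·20° lon, +1·10° lat → SW at lon -100°, lat -80°.
Square 6, 7: +6·2° lon, +7·1° lat → SW at lon -88°, lat -73°.
Subsquare g=6, p=15: +6·0.0833333° lon, +15·0.0416667° lat → SW at lon -87.5°, lat -72.375°.
Cell spans 0.0833333° lon × 0.0416667° lat. Centre is SW corner plus half of each.
latitude -72.3542, longitude -87.4583.

-72.3542, -87.4583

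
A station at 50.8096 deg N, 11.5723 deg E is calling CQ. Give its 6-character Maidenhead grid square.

JO50st

Add 180° to longitude and 90° to latitude: 191.5723, 140.8096.
Field (20°×10°, letters A–R): lon ⌊191.5723/20⌋ = 9 → J; lat ⌊140.8096/10⌋ = 14 → O.
Square (2°×1°, digits 0–9): lon ⌊11.5723/2⌋ = 5; lat ⌊0.8096/1⌋ = 0.
Subsquare (5′×2.5′, letters a–x): lon ⌊1.5723/0.0833333⌋ = 18 → s; lat ⌊0.8096/0.0416667⌋ = 19 → t.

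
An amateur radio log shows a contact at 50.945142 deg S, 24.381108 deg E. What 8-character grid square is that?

KD29eb53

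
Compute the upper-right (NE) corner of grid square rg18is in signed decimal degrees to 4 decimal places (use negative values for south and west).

-21.2083, 162.7500

Field R=17, G=6: +17·20° lon, +6·10° lat → SW at lon 160°, lat -30°.
Square 1, 8: +1·2° lon, +8·1° lat → SW at lon 162°, lat -22°.
Subsquare i=8, s=18: +8·0.0833333° lon, +18·0.0416667° lat → SW at lon 162.667°, lat -21.25°.
Cell spans 0.0833333° lon × 0.0416667° lat. NE corner is SW corner plus one full cell.
latitude -21.2083, longitude 162.7500.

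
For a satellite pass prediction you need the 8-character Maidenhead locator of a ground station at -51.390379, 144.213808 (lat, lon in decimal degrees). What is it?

QD28co56

Offset from 180°W / 90°S: lon 324.21381°, lat 38.60962°.
Field: lon ⌊324.21381/20⌋ = 16 → Q; lat ⌊38.60962/10⌋ = 3 → D.
Square: lon ⌊4.21381/2⌋ = 2; lat ⌊8.60962/1⌋ = 8.
Subsquare: lon ⌊0.21381/0.0833333⌋ = 2 → c; lat ⌊0.60962/0.0416667⌋ = 14 → o.
Extended square: lon ⌊0.04714/0.00833333⌋ = 5; lat ⌊0.02629/0.00416667⌋ = 6.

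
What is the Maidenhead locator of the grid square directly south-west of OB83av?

Longitude subsquare a = 0; −1 → -1, wraps to 23 = x, carry into square.
Longitude square 8; −1 → 7.
Latitude subsquare v = 21; −1 → 20 = u.

OB73xu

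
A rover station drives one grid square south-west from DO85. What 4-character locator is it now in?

Longitude square 8; −1 → 7.
Latitude square 5; −1 → 4.

DO74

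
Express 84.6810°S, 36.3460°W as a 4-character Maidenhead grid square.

HA15

Shift to the Maidenhead origin (180°W, 90°S): lon 143.65, lat 5.32.
Field: 143.65/20 → 7 → H, 5.32/10 → 0 → A; chars HA.
Square: 3.65/2 → 1, 5.32/1 → 5; chars 15.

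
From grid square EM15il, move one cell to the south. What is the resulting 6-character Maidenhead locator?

EM15ik

Latitude subsquare l = 11; −1 → 10 = k.
The longitude characters are unchanged.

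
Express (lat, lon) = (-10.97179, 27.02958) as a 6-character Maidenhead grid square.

KH39ma

Offset from 180°W / 90°S: lon 207.0296°, lat 79.0282°.
Field: 207.0296/20 → 10 → K, 79.0282/10 → 7 → H; chars KH.
Square: 7.0296/2 → 3, 9.0282/1 → 9; chars 39.
Subsquare: 1.0296/0.0833333 → 12 → m, 0.0282/0.0416667 → 0 → a; chars ma.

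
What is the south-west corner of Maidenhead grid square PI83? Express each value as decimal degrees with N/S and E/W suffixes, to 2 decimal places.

Field P=15, I=8: +15·20° lon, +8·10° lat → SW at lon 120°, lat -10°.
Square 8, 3: +8·2° lon, +3·1° lat → SW at lon 136°, lat -7°.
latitude 7.00° S, longitude 136.00° E.

7.00° S, 136.00° E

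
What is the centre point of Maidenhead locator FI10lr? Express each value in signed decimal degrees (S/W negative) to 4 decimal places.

Field F=5, I=8: +5·20° lon, +8·10° lat → SW at lon -80°, lat -10°.
Square 1, 0: +1·2° lon, +0·1° lat → SW at lon -78°, lat -10°.
Subsquare l=11, r=17: +11·0.0833333° lon, +17·0.0416667° lat → SW at lon -77.0833°, lat -9.29167°.
Cell spans 0.0833333° lon × 0.0416667° lat. Centre is SW corner plus half of each.
latitude -9.2708, longitude -77.0417.

-9.2708, -77.0417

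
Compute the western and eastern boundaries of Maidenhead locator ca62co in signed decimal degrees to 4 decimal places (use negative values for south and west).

-127.8333, -127.7500

Field C=2, A=0: +2·20° lon, +0·10° lat → SW at lon -140°, lat -90°.
Square 6, 2: +6·2° lon, +2·1° lat → SW at lon -128°, lat -88°.
Subsquare c=2, o=14: +2·0.0833333° lon, +14·0.0416667° lat → SW at lon -127.833°, lat -87.4167°.
Cell spans 0.0833333° lon × 0.0416667° lat.
west -127.8333, east -127.7500.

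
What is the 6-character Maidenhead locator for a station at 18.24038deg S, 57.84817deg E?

LH81ws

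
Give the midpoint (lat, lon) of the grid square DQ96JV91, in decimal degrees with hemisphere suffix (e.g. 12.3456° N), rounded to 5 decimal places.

76.88125° N, 101.17083° W

Field D=3, Q=16: +3·20° lon, +16·10° lat → SW at lon -120°, lat 70°.
Square 9, 6: +9·2° lon, +6·1° lat → SW at lon -102°, lat 76°.
Subsquare j=9, v=21: +9·0.0833333° lon, +21·0.0416667° lat → SW at lon -101.25°, lat 76.875°.
Extended square 9, 1: +9·0.00833333° lon, +1·0.00416667° lat → SW at lon -101.175°, lat 76.8792°.
Cell spans 0.00833333° lon × 0.00416667° lat. Centre is SW corner plus half of each.
latitude 76.88125° N, longitude 101.17083° W.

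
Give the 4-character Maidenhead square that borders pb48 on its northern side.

PB49

Latitude square 8; +1 → 9.
The longitude characters are unchanged.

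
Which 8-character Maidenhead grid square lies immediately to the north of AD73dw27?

Latitude extended square 7; +1 → 8.
The longitude characters are unchanged.

AD73dw28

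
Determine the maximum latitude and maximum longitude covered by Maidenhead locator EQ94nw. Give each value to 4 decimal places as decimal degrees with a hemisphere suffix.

74.9583° N, 80.8333° W

Field E=4, Q=16: +4·20° lon, +16·10° lat → SW at lon -100°, lat 70°.
Square 9, 4: +9·2° lon, +4·1° lat → SW at lon -82°, lat 74°.
Subsquare n=13, w=22: +13·0.0833333° lon, +22·0.0416667° lat → SW at lon -80.9167°, lat 74.9167°.
Cell spans 0.0833333° lon × 0.0416667° lat. NE corner is SW corner plus one full cell.
latitude 74.9583° N, longitude 80.8333° W.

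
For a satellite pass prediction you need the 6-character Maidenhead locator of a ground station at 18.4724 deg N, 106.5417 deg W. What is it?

Shift to the Maidenhead origin (180°W, 90°S): lon 73.4583, lat 108.4724.
Field: lon ⌊73.4583/20⌋ = 3 → D; lat ⌊108.4724/10⌋ = 10 → K.
Square: lon ⌊13.4583/2⌋ = 6; lat ⌊8.4724/1⌋ = 8.
Subsquare: lon ⌊1.4583/0.0833333⌋ = 17 → r; lat ⌊0.4724/0.0416667⌋ = 11 → l.

DK68rl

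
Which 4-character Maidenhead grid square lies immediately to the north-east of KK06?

KK17

Longitude square 0; +1 → 1.
Latitude square 6; +1 → 7.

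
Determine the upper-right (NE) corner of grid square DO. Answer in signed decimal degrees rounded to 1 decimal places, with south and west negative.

60.0, -100.0

Field D=3, O=14: +3·20° lon, +14·10° lat → SW at lon -120°, lat 50°.
Cell spans 20° lon × 10° lat. NE corner is SW corner plus one full cell.
latitude 60.0, longitude -100.0.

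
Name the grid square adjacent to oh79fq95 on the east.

OH79gq05

Longitude extended square 9; +1 → 10, wraps to 0, carry into subsquare.
Longitude subsquare f = 5; +1 → 6 = g.
The latitude characters are unchanged.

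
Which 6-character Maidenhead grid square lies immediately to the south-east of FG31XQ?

FG41ap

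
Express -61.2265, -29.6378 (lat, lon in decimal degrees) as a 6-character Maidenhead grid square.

Offset from 180°W / 90°S: lon 150.3622°, lat 28.7735°.
Field: 150.3622/20 → 7 → H, 28.7735/10 → 2 → C; chars HC.
Square: 10.3622/2 → 5, 8.7735/1 → 8; chars 58.
Subsquare: 0.3622/0.0833333 → 4 → e, 0.7735/0.0416667 → 18 → s; chars es.

HC58es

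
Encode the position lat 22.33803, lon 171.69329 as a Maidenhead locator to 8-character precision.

RL52ui31

Shift to the Maidenhead origin (180°W, 90°S): lon 351.69329, lat 112.33803.
Field: 351.69329/20 → 17 → R, 112.33803/10 → 11 → L; chars RL.
Square: 11.69329/2 → 5, 2.33803/1 → 2; chars 52.
Subsquare: 1.69329/0.0833333 → 20 → u, 0.33803/0.0416667 → 8 → i; chars ui.
Extended square: 0.02662/0.00833333 → 3, 0.00470/0.00416667 → 1; chars 31.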